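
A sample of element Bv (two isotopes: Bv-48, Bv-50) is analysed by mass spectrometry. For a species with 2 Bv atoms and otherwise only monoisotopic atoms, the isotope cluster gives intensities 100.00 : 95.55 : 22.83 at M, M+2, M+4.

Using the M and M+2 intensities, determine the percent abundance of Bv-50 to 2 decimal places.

32.33%

Write p for the Bv-48 fraction. I(M+2)/I(M) = [C(2,1)·p^1·(1−p)] / p^2 = 2·(1−p)/p = 95.55/100.00 = 0.9555
(1−p)/p = 0.9555/2 = 0.4778  ⇒  p = 1/(1 + 0.4778) = 0.6767
Bv-48: 67.67%, Bv-50: 32.33%.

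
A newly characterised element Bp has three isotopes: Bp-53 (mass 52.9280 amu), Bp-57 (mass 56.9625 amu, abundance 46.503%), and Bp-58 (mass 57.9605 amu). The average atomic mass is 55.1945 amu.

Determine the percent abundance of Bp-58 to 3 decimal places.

7.756%

Let x and y be the fractions of Bp-53 and Bp-58. Then x + y = 1 − 0.46503 = 0.53497 and 52.9280x + 57.9605y = 55.1945 − 0.46503×56.9625 = 28.705228625.
Substituting: 52.9280x + 57.9605(0.53497 − x) = 28.705228625
(52.9280 − 57.9605)x = -2.30190006  ⇒  x = 0.45741, y = 0.07756
Bp-53: 45.741%, Bp-58: 7.756%.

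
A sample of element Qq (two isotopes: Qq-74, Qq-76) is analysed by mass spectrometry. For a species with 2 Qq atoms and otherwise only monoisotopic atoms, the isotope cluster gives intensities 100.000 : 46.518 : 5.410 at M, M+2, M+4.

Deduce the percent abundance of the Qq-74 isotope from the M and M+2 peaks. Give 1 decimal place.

Let p = fractional abundance of Qq-74. I(M+2)/I(M) = [C(2,1)·p^1·(1−p)] / p^2 = 2·(1−p)/p = 46.518/100.000 = 0.4652
(1−p)/p = 0.4652/2 = 0.2326  ⇒  p = 1/(1 + 0.2326) = 0.8113
Qq-74: 81.1%, Qq-76: 18.9%.

81.1%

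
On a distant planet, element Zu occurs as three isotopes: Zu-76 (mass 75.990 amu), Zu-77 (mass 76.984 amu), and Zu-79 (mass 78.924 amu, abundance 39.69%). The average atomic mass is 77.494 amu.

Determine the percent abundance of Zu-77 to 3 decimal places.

The remaining 60.31% is split between Zu-76 (fraction x) and Zu-77 (fraction 0.6031 − x).
Substituting: 75.990x + 76.984(0.6031 − x) = 46.1690644
(75.990 − 76.984)x = -0.259986  ⇒  x = 0.26156, y = 0.34154
Zu-76: 26.156%, Zu-77: 34.154%.

34.154%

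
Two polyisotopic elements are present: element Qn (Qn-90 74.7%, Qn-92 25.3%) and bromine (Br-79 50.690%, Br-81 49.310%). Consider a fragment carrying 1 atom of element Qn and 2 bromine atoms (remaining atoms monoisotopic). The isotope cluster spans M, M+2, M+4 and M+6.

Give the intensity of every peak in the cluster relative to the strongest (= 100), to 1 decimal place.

Element Qn pattern (n=1): 0.7470 : 0.2530
Bromine pattern (n=2): 0.25694761 : 0.49990478 : 0.24314761
Convolve the two distributions (both contribute in 2-u steps):
  M: 0.7470×0.25694761 = 0.191940
  M+2: 0.7470×0.49990478 + 0.2530×0.25694761 = 0.438437
  M+4: 0.7470×0.24314761 + 0.2530×0.49990478 = 0.308107
  M+6: 0.2530×0.24314761 = 0.061516
Scale to base peak (0.438437) = 100: 43.8 : 100.0 : 70.3 : 14.0

43.8 : 100.0 : 70.3 : 14.0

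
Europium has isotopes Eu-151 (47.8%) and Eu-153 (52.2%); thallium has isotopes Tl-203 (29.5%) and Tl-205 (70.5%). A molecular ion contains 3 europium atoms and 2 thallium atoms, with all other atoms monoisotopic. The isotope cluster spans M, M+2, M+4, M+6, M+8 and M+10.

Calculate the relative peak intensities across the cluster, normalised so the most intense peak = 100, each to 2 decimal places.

Europium pattern (n=3): 0.10921535 : 0.35780594 : 0.39074206 : 0.14223665
Thallium pattern (n=2): 0.087025 : 0.41595 : 0.497025
Convolve the two distributions (both contribute in 2-u steps):
  M: 0.10921535×0.087025 = 0.009504
  M+2: 0.10921535×0.41595 + 0.35780594×0.087025 = 0.076566
  M+4: 0.10921535×0.497025 + 0.35780594×0.41595 + 0.39074206×0.087025 = 0.237116
  M+6: 0.35780594×0.497025 + 0.39074206×0.41595 + 0.14223665×0.087025 = 0.352746
  M+8: 0.39074206×0.497025 + 0.14223665×0.41595 = 0.253372
  M+10: 0.14223665×0.497025 = 0.070695
Scale to base peak (0.352746) = 100: 2.69 : 21.71 : 67.22 : 100.00 : 71.83 : 20.04

2.69 : 21.71 : 67.22 : 100.00 : 71.83 : 20.04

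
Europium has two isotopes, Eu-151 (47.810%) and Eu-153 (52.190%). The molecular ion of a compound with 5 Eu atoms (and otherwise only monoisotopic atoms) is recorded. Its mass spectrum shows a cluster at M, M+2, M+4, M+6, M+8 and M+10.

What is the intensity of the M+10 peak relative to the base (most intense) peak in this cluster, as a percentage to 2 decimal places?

(0.47810 + 0.52190)^5 gives M 0.0250, M+2 0.1363, M+4 0.2977, M+6 0.3249, M+8 0.1774, M+10 0.0387; the largest is M+6.
P(M+6) = C(5,3) × 0.47810^2 × 0.52190^3 = 10 × 0.22857961 × 0.14215492 = 0.324937 (base)
P(M+10) = C(5,5) × 0.47810^0 × 0.52190^5 = 1 × 1.0000 × 0.0387201 = 0.038720
Relative intensity = 0.038720 / 0.324937 × 100 = 11.92

11.92%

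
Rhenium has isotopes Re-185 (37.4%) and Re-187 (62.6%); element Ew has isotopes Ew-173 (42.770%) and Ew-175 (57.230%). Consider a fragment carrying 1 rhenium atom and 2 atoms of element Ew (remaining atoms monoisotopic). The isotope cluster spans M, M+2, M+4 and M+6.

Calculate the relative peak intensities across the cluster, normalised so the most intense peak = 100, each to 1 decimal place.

Rhenium pattern (n=1): 0.3740 : 0.6260
Element Ew pattern (n=2): 0.18292729 : 0.48954542 : 0.32752729
Convolve the two distributions (both contribute in 2-u steps):
  M: 0.3740×0.18292729 = 0.068415
  M+2: 0.3740×0.48954542 + 0.6260×0.18292729 = 0.297602
  M+4: 0.3740×0.32752729 + 0.6260×0.48954542 = 0.428951
  M+6: 0.6260×0.32752729 = 0.205032
Scale to base peak (0.428951) = 100: 15.9 : 69.4 : 100.0 : 47.8

15.9 : 69.4 : 100.0 : 47.8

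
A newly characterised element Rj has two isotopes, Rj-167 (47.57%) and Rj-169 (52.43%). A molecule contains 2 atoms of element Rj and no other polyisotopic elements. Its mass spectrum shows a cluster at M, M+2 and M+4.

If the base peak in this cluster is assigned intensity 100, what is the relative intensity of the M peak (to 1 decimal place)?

45.4

Binomial terms of (0.4757 + 0.5243)^2: M 0.2263, M+2 0.4988, M+4 0.2749 → M+2 is the base peak.
P(M+2) = C(2,1) × 0.4757^1 × 0.5243^1 = 2 × 0.4757 × 0.5243 = 0.498819 (base)
P(M) = C(2,0) × 0.4757^2 × 0.5243^0 = 1 × 0.22629049 × 1.0000 = 0.226290
Relative intensity = 0.226290 / 0.498819 × 100 = 45.4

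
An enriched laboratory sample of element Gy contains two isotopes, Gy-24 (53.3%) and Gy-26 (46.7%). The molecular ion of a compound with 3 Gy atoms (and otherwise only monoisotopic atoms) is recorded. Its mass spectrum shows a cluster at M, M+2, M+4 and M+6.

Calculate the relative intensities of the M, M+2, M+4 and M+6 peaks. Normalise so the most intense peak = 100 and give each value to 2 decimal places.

Each Gy atom is independently Gy-24 (p = 0.533) or Gy-26 (q = 0.467); the cluster is the binomial expansion (p + q)^3.
P(M) = 0.533^3 = 0.151419
P(M+2) = 3 × 0.533^2 × 0.467^1 = 0.398009
P(M+4) = 3 × 0.533^1 × 0.467^2 = 0.348724
P(M+6) = 0.467^3 = 0.101848
The M+2 peak is largest (0.398009); scaling to 100 gives 38.04 : 100.00 : 87.62 : 25.59.

38.04 : 100.00 : 87.62 : 25.59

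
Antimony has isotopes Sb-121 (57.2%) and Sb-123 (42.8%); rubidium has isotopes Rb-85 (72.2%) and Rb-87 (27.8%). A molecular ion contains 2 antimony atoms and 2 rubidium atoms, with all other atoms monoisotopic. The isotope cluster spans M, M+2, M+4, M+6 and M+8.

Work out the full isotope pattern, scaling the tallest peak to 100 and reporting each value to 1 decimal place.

Antimony pattern (n=2): 0.327184 : 0.489632 : 0.183184
Rubidium pattern (n=2): 0.521284 : 0.401432 : 0.077284
Convolve the two distributions (both contribute in 2-u steps):
  M: 0.327184×0.521284 = 0.170556
  M+2: 0.327184×0.401432 + 0.489632×0.521284 = 0.386579
  M+4: 0.327184×0.077284 + 0.489632×0.401432 + 0.183184×0.521284 = 0.317331
  M+6: 0.489632×0.077284 + 0.183184×0.401432 = 0.111377
  M+8: 0.183184×0.077284 = 0.014157
Scale to base peak (0.386579) = 100: 44.1 : 100.0 : 82.1 : 28.8 : 3.7

44.1 : 100.0 : 82.1 : 28.8 : 3.7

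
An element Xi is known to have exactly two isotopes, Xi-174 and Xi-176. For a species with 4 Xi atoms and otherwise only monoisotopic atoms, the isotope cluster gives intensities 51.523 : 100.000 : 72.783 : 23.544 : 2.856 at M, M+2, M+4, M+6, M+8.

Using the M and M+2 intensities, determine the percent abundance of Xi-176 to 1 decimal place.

32.7%

Let p = fractional abundance of Xi-174. I(M+2)/I(M) = [C(4,1)·p^3·(1−p)] / p^4 = 4·(1−p)/p = 100.000/51.523 = 1.9409
(1−p)/p = 1.9409/4 = 0.4852  ⇒  p = 1/(1 + 0.4852) = 0.6733
Xi-174: 67.3%, Xi-176: 32.7%.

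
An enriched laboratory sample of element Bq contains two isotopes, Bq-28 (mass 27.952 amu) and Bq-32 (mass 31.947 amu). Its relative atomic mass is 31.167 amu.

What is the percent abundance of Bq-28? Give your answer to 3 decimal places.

19.524%

Let x be the fractional abundance of Bq-28; then Bq-32 has abundance 1 − x.
27.952·x + 31.947·(1 − x) = 31.167
(27.952 − 31.947)·x = 31.167 − 31.947
x = -0.780 / -3.995 = 0.19524 → 19.524% Bq-28, 80.476% Bq-32.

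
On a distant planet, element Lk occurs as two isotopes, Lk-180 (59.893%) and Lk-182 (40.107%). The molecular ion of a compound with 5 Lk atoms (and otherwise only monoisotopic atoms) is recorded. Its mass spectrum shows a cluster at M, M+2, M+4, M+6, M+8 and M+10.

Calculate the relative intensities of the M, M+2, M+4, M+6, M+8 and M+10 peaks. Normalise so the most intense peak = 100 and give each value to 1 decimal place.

22.3 : 74.7 : 100.0 : 67.0 : 22.4 : 3.0

Expanding (0.59893 + 0.40107)^5:
P(M) = 0.59893^5 = 0.077069
P(M+2) = 5 × 0.59893^4 × 0.40107^1 = 0.258044
P(M+4) = 10 × 0.59893^3 × 0.40107^2 = 0.345596
P(M+6) = 10 × 0.59893^2 × 0.40107^3 = 0.231426
P(M+8) = 5 × 0.59893^1 × 0.40107^4 = 0.077487
P(M+10) = 0.40107^5 = 0.010378
The M+4 peak is largest (0.345596); scaling to 100 gives 22.3 : 74.7 : 100.0 : 67.0 : 22.4 : 3.0.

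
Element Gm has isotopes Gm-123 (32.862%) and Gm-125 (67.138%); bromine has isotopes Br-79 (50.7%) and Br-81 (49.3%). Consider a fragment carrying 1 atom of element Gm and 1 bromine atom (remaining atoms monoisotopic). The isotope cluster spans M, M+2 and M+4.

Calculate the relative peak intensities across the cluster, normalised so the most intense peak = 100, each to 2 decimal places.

33.16 : 100.00 : 65.88

Element Gm pattern (n=1): 0.32862 : 0.67138
Bromine pattern (n=1): 0.5070 : 0.4930
Convolve the two distributions (both contribute in 2-u steps):
  M: 0.32862×0.5070 = 0.166610
  M+2: 0.32862×0.4930 + 0.67138×0.5070 = 0.502399
  M+4: 0.67138×0.4930 = 0.330990
Scale to base peak (0.502399) = 100: 33.16 : 100.00 : 65.88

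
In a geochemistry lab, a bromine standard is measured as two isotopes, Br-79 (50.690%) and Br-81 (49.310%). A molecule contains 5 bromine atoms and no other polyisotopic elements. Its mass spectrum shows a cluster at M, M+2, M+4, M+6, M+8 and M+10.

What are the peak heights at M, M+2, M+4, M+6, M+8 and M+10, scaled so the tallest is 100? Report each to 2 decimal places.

10.57 : 51.40 : 100.00 : 97.28 : 47.31 : 9.21

Each Br atom is independently Br-79 (p = 0.50690) or Br-81 (q = 0.49310); the cluster is the binomial expansion (p + q)^5.
P(M) = 0.50690^5 = 0.033467
P(M+2) = 5 × 0.50690^4 × 0.49310^1 = 0.162777
P(M+4) = 10 × 0.50690^3 × 0.49310^2 = 0.316692
P(M+6) = 10 × 0.50690^2 × 0.49310^3 = 0.308070
P(M+8) = 5 × 0.50690^1 × 0.49310^4 = 0.149842
P(M+10) = 0.49310^5 = 0.029152
The M+4 peak is largest (0.316692); scaling to 100 gives 10.57 : 51.40 : 100.00 : 97.28 : 47.31 : 9.21.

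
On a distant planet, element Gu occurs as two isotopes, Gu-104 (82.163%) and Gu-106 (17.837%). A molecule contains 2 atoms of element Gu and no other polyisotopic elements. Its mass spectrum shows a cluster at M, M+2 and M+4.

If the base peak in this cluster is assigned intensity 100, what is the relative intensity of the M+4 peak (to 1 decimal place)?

4.7

Term probabilities: M 0.6751, M+2 0.2931, M+4 0.0318. Base peak = M.
P(M) = C(2,0) × 0.82163^2 × 0.17837^0 = 1 × 0.67507586 × 1.0000 = 0.675076 (base)
P(M+4) = C(2,2) × 0.82163^0 × 0.17837^2 = 1 × 1.0000 × 0.03181586 = 0.031816
Relative intensity = 0.031816 / 0.675076 × 100 = 4.7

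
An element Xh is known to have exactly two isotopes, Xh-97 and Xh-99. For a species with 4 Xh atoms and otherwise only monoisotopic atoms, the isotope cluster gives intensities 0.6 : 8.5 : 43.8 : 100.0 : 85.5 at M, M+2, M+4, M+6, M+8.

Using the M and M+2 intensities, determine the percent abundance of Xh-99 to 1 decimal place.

If p is the fraction of Xh that is Xh-97, then I(M+2)/I(M) = [C(4,1)·p^3·(1−p)] / p^4 = 4·(1−p)/p = 8.5/0.6 = 14.1667
(1−p)/p = 14.1667/4 = 3.5417  ⇒  p = 1/(1 + 3.5417) = 0.2202
Xh-97: 22.0%, Xh-99: 78.0%.

78.0%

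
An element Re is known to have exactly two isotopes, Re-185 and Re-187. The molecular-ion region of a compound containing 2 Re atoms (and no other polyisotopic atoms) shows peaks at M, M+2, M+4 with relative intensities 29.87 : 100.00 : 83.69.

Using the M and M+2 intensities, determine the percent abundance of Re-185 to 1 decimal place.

37.4%

Write p for the Re-185 fraction. I(M+2)/I(M) = [C(2,1)·p^1·(1−p)] / p^2 = 2·(1−p)/p = 100.00/29.87 = 3.3478
(1−p)/p = 3.3478/2 = 1.6739  ⇒  p = 1/(1 + 1.6739) = 0.3740
Re-185: 37.4%, Re-187: 62.6%.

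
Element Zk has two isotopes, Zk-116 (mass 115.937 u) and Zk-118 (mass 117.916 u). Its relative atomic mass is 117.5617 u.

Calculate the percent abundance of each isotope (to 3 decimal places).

Zk-116: 17.903%, Zk-118: 82.097%

Let x be the fractional abundance of Zk-116; then Zk-118 has abundance 1 − x.
115.937·x + 117.916·(1 − x) = 117.5617
(115.937 − 117.916)·x = 117.5617 − 117.916
x = -0.3543 / -1.979 = 0.17903 → 17.903% Zk-116, 82.097% Zk-118.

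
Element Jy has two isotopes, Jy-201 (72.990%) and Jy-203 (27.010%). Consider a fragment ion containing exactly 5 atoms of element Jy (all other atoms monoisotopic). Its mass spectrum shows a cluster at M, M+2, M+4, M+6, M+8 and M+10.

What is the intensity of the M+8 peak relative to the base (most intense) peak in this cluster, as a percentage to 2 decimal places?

5.07%

Term probabilities: M 0.2072, M+2 0.3833, M+4 0.2837, M+6 0.1050, M+8 0.0194, M+10 0.0014. Base peak = M+2.
P(M+2) = C(5,1) × 0.72990^4 × 0.27010^1 = 5 × 0.28382684 × 0.2701 = 0.383308 (base)
P(M+8) = C(5,4) × 0.72990^1 × 0.27010^4 = 5 × 0.7299 × 0.00532229 = 0.019424
Relative intensity = 0.019424 / 0.383308 × 100 = 5.07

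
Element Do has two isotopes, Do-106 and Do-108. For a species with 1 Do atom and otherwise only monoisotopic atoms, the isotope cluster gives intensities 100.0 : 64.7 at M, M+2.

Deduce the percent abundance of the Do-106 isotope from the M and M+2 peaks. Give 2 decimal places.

60.72%

Write p for the Do-106 fraction. I(M+2)/I(M) = [C(1,1)·p^0·(1−p)] / p^1 = 1·(1−p)/p = 64.7/100.0 = 0.6470
(1−p)/p = 0.6470/1 = 0.6470  ⇒  p = 1/(1 + 0.6470) = 0.6072
Do-106: 60.72%, Do-108: 39.28%.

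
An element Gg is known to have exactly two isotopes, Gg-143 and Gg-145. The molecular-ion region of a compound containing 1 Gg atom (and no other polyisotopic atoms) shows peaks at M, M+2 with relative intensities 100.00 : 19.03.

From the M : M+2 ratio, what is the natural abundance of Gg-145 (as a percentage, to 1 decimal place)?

If p is the fraction of Gg that is Gg-143, then I(M+2)/I(M) = [C(1,1)·p^0·(1−p)] / p^1 = 1·(1−p)/p = 19.03/100.00 = 0.1903
(1−p)/p = 0.1903/1 = 0.1903  ⇒  p = 1/(1 + 0.1903) = 0.8401
Gg-143: 84.0%, Gg-145: 16.0%.

16.0%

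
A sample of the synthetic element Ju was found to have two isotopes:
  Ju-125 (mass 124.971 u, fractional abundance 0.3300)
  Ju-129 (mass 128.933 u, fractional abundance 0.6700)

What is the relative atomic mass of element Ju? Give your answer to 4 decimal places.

127.6255 u

Ar = Σ fᵢ·mᵢ = 0.3300 × 124.971 + 0.6700 × 128.933
= 41.24043 + 86.38511 = 127.62554 u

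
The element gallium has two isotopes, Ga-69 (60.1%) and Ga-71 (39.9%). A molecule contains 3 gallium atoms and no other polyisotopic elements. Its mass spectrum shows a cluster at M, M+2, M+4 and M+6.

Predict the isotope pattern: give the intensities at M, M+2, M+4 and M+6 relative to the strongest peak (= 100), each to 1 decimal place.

Each Ga atom is independently Ga-69 (p = 0.601) or Ga-71 (q = 0.399); the cluster is the binomial expansion (p + q)^3.
P(M) = 0.601^3 = 0.217082
P(M+2) = 3 × 0.601^2 × 0.399^1 = 0.432358
P(M+4) = 3 × 0.601^1 × 0.399^2 = 0.287039
P(M+6) = 0.399^3 = 0.063521
The M+2 peak is largest (0.432358); scaling to 100 gives 50.2 : 100.0 : 66.4 : 14.7.

50.2 : 100.0 : 66.4 : 14.7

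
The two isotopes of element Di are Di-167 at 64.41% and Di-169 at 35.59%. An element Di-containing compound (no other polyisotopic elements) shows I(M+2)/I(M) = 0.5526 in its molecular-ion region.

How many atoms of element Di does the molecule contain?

1

With n Di atoms, P(M+2)/P(M) = C(n,1)·p^(n−1)q / p^n = n·q/p = n · 0.3559/0.6441.
n = 0.5526 × 0.6441/0.3559 = 1.00 ≈ 1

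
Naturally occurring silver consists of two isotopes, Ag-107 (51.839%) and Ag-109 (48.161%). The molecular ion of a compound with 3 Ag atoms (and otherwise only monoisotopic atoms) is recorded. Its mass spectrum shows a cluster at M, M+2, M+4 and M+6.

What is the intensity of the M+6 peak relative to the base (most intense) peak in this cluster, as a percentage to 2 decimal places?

Term probabilities: M 0.1393, M+2 0.3883, M+4 0.3607, M+6 0.1117. Base peak = M+2.
P(M+2) = C(3,1) × 0.51839^2 × 0.48161^1 = 3 × 0.26872819 × 0.48161 = 0.388267 (base)
P(M+6) = C(3,3) × 0.51839^0 × 0.48161^3 = 1 × 1.0000 × 0.11170857 = 0.111709
Relative intensity = 0.111709 / 0.388267 × 100 = 28.77

28.77%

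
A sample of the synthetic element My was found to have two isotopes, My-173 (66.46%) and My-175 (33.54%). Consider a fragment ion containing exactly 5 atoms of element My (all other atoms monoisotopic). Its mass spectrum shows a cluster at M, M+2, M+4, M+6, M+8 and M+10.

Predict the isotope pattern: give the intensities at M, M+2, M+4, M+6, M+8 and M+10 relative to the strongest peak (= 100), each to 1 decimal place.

39.3 : 99.1 : 100.0 : 50.5 : 12.7 : 1.3

The 5 My atoms are independent, so intensities follow the terms of (0.6646 + 0.3354)^5.
P(M) = 0.6646^5 = 0.129659
P(M+2) = 5 × 0.6646^4 × 0.3354^1 = 0.327171
P(M+4) = 10 × 0.6646^3 × 0.3354^2 = 0.330223
P(M+6) = 10 × 0.6646^2 × 0.3354^3 = 0.166652
P(M+8) = 5 × 0.6646^1 × 0.3354^4 = 0.042052
P(M+10) = 0.3354^5 = 0.004244
The M+4 peak is largest (0.330223); scaling to 100 gives 39.3 : 99.1 : 100.0 : 50.5 : 12.7 : 1.3.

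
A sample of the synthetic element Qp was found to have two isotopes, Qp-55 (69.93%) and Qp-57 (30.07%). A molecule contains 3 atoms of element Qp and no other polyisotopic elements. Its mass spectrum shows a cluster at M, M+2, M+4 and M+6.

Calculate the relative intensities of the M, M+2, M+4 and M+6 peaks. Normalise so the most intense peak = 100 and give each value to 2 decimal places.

77.52 : 100.00 : 43.00 : 6.16

Expanding (0.6993 + 0.3007)^3:
P(M) = 0.6993^3 = 0.341972
P(M+2) = 3 × 0.6993^2 × 0.3007^1 = 0.441145
P(M+4) = 3 × 0.6993^1 × 0.3007^2 = 0.189693
P(M+6) = 0.3007^3 = 0.027189
The M+2 peak is largest (0.441145); scaling to 100 gives 77.52 : 100.00 : 43.00 : 6.16.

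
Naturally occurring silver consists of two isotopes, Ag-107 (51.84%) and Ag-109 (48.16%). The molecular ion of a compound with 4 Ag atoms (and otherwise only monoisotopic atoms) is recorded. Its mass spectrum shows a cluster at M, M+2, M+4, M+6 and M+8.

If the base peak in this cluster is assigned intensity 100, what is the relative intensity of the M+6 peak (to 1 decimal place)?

61.9

Term probabilities: M 0.0722, M+2 0.2684, M+4 0.3740, M+6 0.2316, M+8 0.0538. Base peak = M+4.
P(M+4) = C(4,2) × 0.5184^2 × 0.4816^2 = 6 × 0.26873856 × 0.23193856 = 0.373985 (base)
P(M+6) = C(4,3) × 0.5184^1 × 0.4816^3 = 4 × 0.5184 × 0.11170161 = 0.231624
Relative intensity = 0.231624 / 0.373985 × 100 = 61.9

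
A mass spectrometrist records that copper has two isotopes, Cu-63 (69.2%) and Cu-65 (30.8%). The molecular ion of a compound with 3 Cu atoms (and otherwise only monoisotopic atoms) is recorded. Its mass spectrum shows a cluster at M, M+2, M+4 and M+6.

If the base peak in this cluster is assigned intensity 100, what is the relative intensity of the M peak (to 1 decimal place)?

Term probabilities: M 0.3314, M+2 0.4425, M+4 0.1969, M+6 0.0292. Base peak = M+2.
P(M+2) = C(3,1) × 0.692^2 × 0.308^1 = 3 × 0.478864 × 0.3080 = 0.442470 (base)
P(M) = C(3,0) × 0.692^3 × 0.308^0 = 1 × 0.33137389 × 1.0000 = 0.331374
Relative intensity = 0.331374 / 0.442470 × 100 = 74.9

74.9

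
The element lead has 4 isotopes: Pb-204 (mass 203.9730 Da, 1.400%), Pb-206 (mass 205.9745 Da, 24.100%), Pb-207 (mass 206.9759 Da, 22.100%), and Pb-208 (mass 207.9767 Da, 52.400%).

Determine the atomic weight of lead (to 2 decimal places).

The abundance-weighted mean is 0.01400 × 203.9730 + 0.24100 × 205.9745 + 0.22100 × 206.9759 + 0.52400 × 207.9767
= 2.85562 + 49.63985 + 45.74167 + 108.97979 = 207.21693 Da

207.22 Da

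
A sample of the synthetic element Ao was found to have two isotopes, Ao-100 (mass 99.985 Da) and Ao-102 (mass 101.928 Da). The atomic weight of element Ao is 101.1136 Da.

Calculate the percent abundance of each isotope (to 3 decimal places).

Let x be the fractional abundance of Ao-100; then Ao-102 has abundance 1 − x.
99.985·x + 101.928·(1 − x) = 101.1136
(99.985 − 101.928)·x = 101.1136 − 101.928
x = -0.8144 / -1.943 = 0.41915 → 41.915% Ao-100, 58.085% Ao-102.

Ao-100: 41.915%, Ao-102: 58.085%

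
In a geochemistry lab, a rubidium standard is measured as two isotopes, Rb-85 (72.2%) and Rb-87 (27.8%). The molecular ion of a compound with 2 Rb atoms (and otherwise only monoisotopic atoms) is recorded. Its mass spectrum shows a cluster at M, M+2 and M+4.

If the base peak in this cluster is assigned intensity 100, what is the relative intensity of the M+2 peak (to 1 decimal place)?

Binomial terms of (0.722 + 0.278)^2: M 0.5213, M+2 0.4014, M+4 0.0773 → M is the base peak.
P(M) = C(2,0) × 0.722^2 × 0.278^0 = 1 × 0.521284 × 1.0000 = 0.521284 (base)
P(M+2) = C(2,1) × 0.722^1 × 0.278^1 = 2 × 0.7220 × 0.2780 = 0.401432
Relative intensity = 0.401432 / 0.521284 × 100 = 77.0

77.0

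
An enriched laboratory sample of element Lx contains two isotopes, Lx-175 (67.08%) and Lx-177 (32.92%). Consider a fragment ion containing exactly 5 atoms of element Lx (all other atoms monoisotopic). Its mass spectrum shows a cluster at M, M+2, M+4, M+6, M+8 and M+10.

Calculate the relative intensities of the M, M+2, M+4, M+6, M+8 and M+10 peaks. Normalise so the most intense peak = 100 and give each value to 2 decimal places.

The 5 Lx atoms are independent, so intensities follow the terms of (0.6708 + 0.3292)^5.
P(M) = 0.6708^5 = 0.135820
P(M+2) = 5 × 0.6708^4 × 0.3292^1 = 0.333274
P(M+4) = 10 × 0.6708^3 × 0.3292^2 = 0.327114
P(M+6) = 10 × 0.6708^2 × 0.3292^3 = 0.160533
P(M+8) = 5 × 0.6708^1 × 0.3292^4 = 0.039391
P(M+10) = 0.3292^5 = 0.003866
The M+2 peak is largest (0.333274); scaling to 100 gives 40.75 : 100.00 : 98.15 : 48.17 : 11.82 : 1.16.

40.75 : 100.00 : 98.15 : 48.17 : 11.82 : 1.16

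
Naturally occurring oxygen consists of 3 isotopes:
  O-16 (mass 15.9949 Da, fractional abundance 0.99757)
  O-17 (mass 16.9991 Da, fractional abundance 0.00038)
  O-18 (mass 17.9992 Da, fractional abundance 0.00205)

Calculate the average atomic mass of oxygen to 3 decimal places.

Average mass = Σ (abundance × isotope mass) = 0.99757 × 15.9949 + 0.00038 × 16.9991 + 0.00205 × 17.9992
= 15.95603 + 0.00646 + 0.03690 = 15.99939 Da

15.999 Da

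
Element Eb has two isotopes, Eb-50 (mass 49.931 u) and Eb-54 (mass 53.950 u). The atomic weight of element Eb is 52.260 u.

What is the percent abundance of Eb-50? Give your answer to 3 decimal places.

With x = fraction of Eb-50 (so Eb-54 is 1 − x):
49.931·x + 53.950·(1 − x) = 52.260
(49.931 − 53.950)·x = 52.260 − 53.950
x = -1.690 / -4.019 = 0.42050 → 42.050% Eb-50, 57.950% Eb-54.

42.050%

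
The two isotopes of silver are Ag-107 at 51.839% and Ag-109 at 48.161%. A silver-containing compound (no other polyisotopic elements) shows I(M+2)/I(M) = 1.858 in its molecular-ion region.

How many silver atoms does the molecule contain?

2

The M+2/M ratio from n Ag atoms is n · q/p = n · 0.48161/0.51839.
n = 1.858 × 0.51839/0.48161 = 2.00 ≈ 2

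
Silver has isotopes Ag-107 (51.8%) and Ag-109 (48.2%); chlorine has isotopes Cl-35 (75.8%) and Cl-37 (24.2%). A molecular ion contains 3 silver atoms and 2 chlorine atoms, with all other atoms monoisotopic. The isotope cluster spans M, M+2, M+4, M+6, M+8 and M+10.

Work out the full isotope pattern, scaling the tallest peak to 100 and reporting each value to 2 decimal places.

22.31 : 76.53 : 100.00 : 61.33 : 17.39 : 1.83

Silver pattern (n=3): 0.13899183 : 0.3879965 : 0.3610315 : 0.11198017
Chlorine pattern (n=2): 0.574564 : 0.366872 : 0.058564
Convolve the two distributions (both contribute in 2-u steps):
  M: 0.13899183×0.574564 = 0.079860
  M+2: 0.13899183×0.366872 + 0.3879965×0.574564 = 0.273921
  M+4: 0.13899183×0.058564 + 0.3879965×0.366872 + 0.3610315×0.574564 = 0.357921
  M+6: 0.3879965×0.058564 + 0.3610315×0.366872 + 0.11198017×0.574564 = 0.219515
  M+8: 0.3610315×0.058564 + 0.11198017×0.366872 = 0.062226
  M+10: 0.11198017×0.058564 = 0.006558
Scale to base peak (0.357921) = 100: 22.31 : 76.53 : 100.00 : 61.33 : 17.39 : 1.83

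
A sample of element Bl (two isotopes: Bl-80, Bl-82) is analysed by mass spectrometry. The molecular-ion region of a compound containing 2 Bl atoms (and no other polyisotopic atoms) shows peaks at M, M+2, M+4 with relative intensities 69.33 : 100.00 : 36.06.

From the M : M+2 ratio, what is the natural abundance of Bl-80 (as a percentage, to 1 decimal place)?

Write p for the Bl-80 fraction. I(M+2)/I(M) = [C(2,1)·p^1·(1−p)] / p^2 = 2·(1−p)/p = 100.00/69.33 = 1.4424
(1−p)/p = 1.4424/2 = 0.7212  ⇒  p = 1/(1 + 0.7212) = 0.5810
Bl-80: 58.1%, Bl-82: 41.9%.

58.1%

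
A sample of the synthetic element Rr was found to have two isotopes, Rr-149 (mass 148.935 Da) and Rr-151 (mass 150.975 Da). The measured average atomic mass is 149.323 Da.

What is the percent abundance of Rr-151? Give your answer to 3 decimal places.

Writing the weighted mean with unknown fraction x of Rr-149:
148.935·x + 150.975·(1 − x) = 149.323
(148.935 − 150.975)·x = 149.323 − 150.975
x = -1.652 / -2.040 = 0.80980 → 80.980% Rr-149, 19.020% Rr-151.

19.020%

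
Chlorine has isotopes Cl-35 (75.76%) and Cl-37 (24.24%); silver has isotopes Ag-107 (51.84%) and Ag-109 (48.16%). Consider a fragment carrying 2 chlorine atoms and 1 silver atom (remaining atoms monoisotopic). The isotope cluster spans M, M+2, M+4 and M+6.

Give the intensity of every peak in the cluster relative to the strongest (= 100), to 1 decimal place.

Chlorine pattern (n=2): 0.57395776 : 0.36728448 : 0.05875776
Silver pattern (n=1): 0.5184 : 0.4816
Convolve the two distributions (both contribute in 2-u steps):
  M: 0.57395776×0.5184 = 0.297540
  M+2: 0.57395776×0.4816 + 0.36728448×0.5184 = 0.466818
  M+4: 0.36728448×0.4816 + 0.05875776×0.5184 = 0.207344
  M+6: 0.05875776×0.4816 = 0.028298
Scale to base peak (0.466818) = 100: 63.7 : 100.0 : 44.4 : 6.1

63.7 : 100.0 : 44.4 : 6.1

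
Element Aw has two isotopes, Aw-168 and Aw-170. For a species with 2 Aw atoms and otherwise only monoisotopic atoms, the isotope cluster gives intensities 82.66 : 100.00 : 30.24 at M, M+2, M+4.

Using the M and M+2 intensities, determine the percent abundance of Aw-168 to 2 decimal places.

62.31%

Let p = fractional abundance of Aw-168. I(M+2)/I(M) = [C(2,1)·p^1·(1−p)] / p^2 = 2·(1−p)/p = 100.00/82.66 = 1.2098
(1−p)/p = 1.2098/2 = 0.6049  ⇒  p = 1/(1 + 0.6049) = 0.6231
Aw-168: 62.31%, Aw-170: 37.69%.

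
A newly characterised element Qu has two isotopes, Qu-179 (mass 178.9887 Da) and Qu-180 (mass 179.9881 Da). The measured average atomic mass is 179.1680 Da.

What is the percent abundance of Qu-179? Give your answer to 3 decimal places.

Writing the weighted mean with unknown fraction x of Qu-179:
178.9887·x + 179.9881·(1 − x) = 179.1680
(178.9887 − 179.9881)·x = 179.1680 − 179.9881
x = -0.8201 / -0.9994 = 0.82059 → 82.059% Qu-179, 17.941% Qu-180.

82.059%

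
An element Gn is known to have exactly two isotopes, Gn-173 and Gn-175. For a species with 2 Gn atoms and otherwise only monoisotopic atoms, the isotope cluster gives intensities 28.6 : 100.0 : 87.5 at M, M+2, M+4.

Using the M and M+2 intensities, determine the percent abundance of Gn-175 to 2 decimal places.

Write p for the Gn-173 fraction. I(M+2)/I(M) = [C(2,1)·p^1·(1−p)] / p^2 = 2·(1−p)/p = 100.0/28.6 = 3.4965
(1−p)/p = 3.4965/2 = 1.7483  ⇒  p = 1/(1 + 1.7483) = 0.3639
Gn-173: 36.39%, Gn-175: 63.61%.

63.61%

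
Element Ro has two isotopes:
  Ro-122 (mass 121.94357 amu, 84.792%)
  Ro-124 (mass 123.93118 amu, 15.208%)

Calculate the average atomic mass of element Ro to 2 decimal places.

Weight each isotope mass by its fractional abundance: 0.84792 × 121.94357 + 0.15208 × 123.93118
= 103.398392 + 18.847454 = 122.245846 amu

122.25 amu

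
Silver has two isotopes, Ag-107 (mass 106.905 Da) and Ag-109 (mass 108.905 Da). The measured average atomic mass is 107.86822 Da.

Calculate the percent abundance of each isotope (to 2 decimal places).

With x = fraction of Ag-107 (so Ag-109 is 1 − x):
106.905·x + 108.905·(1 − x) = 107.86822
(106.905 − 108.905)·x = 107.86822 − 108.905
x = -1.03678 / -2.000 = 0.51839 → 51.84% Ag-107, 48.16% Ag-109.

Ag-107: 51.84%, Ag-109: 48.16%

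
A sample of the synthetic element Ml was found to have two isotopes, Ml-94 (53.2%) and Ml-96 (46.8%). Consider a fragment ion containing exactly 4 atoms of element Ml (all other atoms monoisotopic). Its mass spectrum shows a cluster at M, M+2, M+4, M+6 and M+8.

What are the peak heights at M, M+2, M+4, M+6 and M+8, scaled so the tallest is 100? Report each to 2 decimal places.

21.54 : 75.78 : 100.00 : 58.65 : 12.90

The 4 Ml atoms are independent, so intensities follow the terms of (0.532 + 0.468)^4.
P(M) = 0.532^4 = 0.080103
P(M+2) = 4 × 0.532^3 × 0.468^1 = 0.281865
P(M+4) = 6 × 0.532^2 × 0.468^2 = 0.371934
P(M+6) = 4 × 0.532^1 × 0.468^3 = 0.218127
P(M+8) = 0.468^4 = 0.047972
The M+4 peak is largest (0.371934); scaling to 100 gives 21.54 : 75.78 : 100.00 : 58.65 : 12.90.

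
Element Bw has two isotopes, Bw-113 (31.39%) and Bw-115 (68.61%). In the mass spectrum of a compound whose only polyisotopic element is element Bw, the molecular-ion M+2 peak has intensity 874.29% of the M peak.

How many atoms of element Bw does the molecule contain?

4

For n independent Bw atoms, I(M+2)/I(M) = n · (abundance Bw-115) / (abundance Bw-113) = n · 0.6861/0.3139.
n = 8.7429 × 0.3139/0.6861 = 4.00 ≈ 4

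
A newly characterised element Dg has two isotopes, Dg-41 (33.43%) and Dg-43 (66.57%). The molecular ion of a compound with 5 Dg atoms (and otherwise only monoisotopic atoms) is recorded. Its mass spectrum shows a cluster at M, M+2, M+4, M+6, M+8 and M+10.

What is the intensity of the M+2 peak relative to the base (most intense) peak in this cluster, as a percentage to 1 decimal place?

(0.3343 + 0.6657)^5 gives M 0.0042, M+2 0.0416, M+4 0.1656, M+6 0.3297, M+8 0.3283, M+10 0.1307; the largest is M+6.
P(M+6) = C(5,3) × 0.3343^2 × 0.6657^3 = 10 × 0.11175649 × 0.29500928 = 0.329692 (base)
P(M+2) = C(5,1) × 0.3343^4 × 0.6657^1 = 5 × 0.01248951 × 0.6657 = 0.041571
Relative intensity = 0.041571 / 0.329692 × 100 = 12.6

12.6%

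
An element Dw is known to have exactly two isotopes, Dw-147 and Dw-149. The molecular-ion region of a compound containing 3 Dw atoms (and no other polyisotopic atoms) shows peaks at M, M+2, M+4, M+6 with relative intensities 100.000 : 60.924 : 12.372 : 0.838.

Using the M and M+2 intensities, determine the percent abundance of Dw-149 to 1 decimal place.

16.9%

Let p = fractional abundance of Dw-147. I(M+2)/I(M) = [C(3,1)·p^2·(1−p)] / p^3 = 3·(1−p)/p = 60.924/100.000 = 0.6092
(1−p)/p = 0.6092/3 = 0.2031  ⇒  p = 1/(1 + 0.2031) = 0.8312
Dw-147: 83.1%, Dw-149: 16.9%.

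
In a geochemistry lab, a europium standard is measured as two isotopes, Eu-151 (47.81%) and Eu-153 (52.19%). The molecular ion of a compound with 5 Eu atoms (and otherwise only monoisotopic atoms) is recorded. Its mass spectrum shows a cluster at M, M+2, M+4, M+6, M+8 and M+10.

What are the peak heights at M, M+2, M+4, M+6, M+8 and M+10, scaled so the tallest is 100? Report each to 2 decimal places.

7.69 : 41.96 : 91.61 : 100.00 : 54.58 : 11.92

Each Eu atom is independently Eu-151 (p = 0.4781) or Eu-153 (q = 0.5219); the cluster is the binomial expansion (p + q)^5.
P(M) = 0.4781^5 = 0.024980
P(M+2) = 5 × 0.4781^4 × 0.5219^1 = 0.136343
P(M+4) = 10 × 0.4781^3 × 0.5219^2 = 0.297667
P(M+6) = 10 × 0.4781^2 × 0.5219^3 = 0.324937
P(M+8) = 5 × 0.4781^1 × 0.5219^4 = 0.177353
P(M+10) = 0.5219^5 = 0.038720
The M+6 peak is largest (0.324937); scaling to 100 gives 7.69 : 41.96 : 91.61 : 100.00 : 54.58 : 11.92.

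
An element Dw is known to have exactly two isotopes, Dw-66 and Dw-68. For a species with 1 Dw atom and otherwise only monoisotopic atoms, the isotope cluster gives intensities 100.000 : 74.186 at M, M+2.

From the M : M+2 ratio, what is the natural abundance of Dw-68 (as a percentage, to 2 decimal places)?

Let p = fractional abundance of Dw-66. I(M+2)/I(M) = [C(1,1)·p^0·(1−p)] / p^1 = 1·(1−p)/p = 74.186/100.000 = 0.7419
(1−p)/p = 0.7419/1 = 0.7419  ⇒  p = 1/(1 + 0.7419) = 0.5741
Dw-66: 57.41%, Dw-68: 42.59%.

42.59%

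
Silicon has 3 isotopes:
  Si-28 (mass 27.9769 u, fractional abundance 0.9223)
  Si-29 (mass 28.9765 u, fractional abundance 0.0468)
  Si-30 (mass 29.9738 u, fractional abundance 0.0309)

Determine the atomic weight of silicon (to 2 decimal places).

Ar = Σ fᵢ·mᵢ = 0.9223 × 27.9769 + 0.0468 × 28.9765 + 0.0309 × 29.9738
= 25.80309 + 1.35610 + 0.92619 = 28.08538 u

28.09 u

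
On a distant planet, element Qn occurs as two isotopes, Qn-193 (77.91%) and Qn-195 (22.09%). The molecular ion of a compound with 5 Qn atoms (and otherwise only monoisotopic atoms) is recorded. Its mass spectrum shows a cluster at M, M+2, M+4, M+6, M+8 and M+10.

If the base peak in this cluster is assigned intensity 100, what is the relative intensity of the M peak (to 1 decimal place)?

Term probabilities: M 0.2871, M+2 0.4069, M+4 0.2308, M+6 0.0654, M+8 0.0093, M+10 0.0005. Base peak = M+2.
P(M+2) = C(5,1) × 0.7791^4 × 0.2209^1 = 5 × 0.36844513 × 0.2209 = 0.406948 (base)
P(M) = C(5,0) × 0.7791^5 × 0.2209^0 = 1 × 0.2870556 × 1.0000 = 0.287056
Relative intensity = 0.287056 / 0.406948 × 100 = 70.5

70.5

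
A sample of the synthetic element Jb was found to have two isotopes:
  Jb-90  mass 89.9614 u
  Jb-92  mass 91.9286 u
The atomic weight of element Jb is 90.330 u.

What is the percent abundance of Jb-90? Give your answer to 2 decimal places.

81.26%

Writing the weighted mean with unknown fraction x of Jb-90:
89.9614·x + 91.9286·(1 − x) = 90.330
(89.9614 − 91.9286)·x = 90.330 − 91.9286
x = -1.5986 / -1.9672 = 0.81263 → 81.26% Jb-90, 18.74% Jb-92.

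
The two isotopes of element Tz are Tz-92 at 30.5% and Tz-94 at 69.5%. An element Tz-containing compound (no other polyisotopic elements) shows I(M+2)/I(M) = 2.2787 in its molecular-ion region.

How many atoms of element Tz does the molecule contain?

With n Tz atoms, P(M+2)/P(M) = C(n,1)·p^(n−1)q / p^n = n·q/p = n · 0.695/0.305.
n = 2.2787 × 0.305/0.695 = 1.00 ≈ 1

1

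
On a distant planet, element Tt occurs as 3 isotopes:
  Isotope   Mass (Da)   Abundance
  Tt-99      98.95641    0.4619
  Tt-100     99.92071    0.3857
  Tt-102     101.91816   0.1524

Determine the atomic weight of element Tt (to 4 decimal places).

99.7797 Da

Ar = Σ fᵢ·mᵢ = 0.4619 × 98.95641 + 0.3857 × 99.92071 + 0.1524 × 101.91816
= 45.707966 + 38.539418 + 15.532328 = 99.779712 Da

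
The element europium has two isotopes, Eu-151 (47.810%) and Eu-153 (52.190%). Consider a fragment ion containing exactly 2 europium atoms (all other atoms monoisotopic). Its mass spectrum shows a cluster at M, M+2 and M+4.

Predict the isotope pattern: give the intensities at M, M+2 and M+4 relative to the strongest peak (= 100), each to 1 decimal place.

Expanding (0.47810 + 0.52190)^2:
P(M) = 0.47810^2 = 0.228580
P(M+2) = 2 × 0.47810^1 × 0.52190^1 = 0.499041
P(M+4) = 0.52190^2 = 0.272380
The M+2 peak is largest (0.499041); scaling to 100 gives 45.8 : 100.0 : 54.6.

45.8 : 100.0 : 54.6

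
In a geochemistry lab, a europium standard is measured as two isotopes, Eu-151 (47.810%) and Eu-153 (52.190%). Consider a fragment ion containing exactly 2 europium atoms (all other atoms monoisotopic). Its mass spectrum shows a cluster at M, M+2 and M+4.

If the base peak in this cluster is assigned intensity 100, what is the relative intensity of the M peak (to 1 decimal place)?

45.8

Binomial terms of (0.47810 + 0.52190)^2: M 0.2286, M+2 0.4990, M+4 0.2724 → M+2 is the base peak.
P(M+2) = C(2,1) × 0.47810^1 × 0.52190^1 = 2 × 0.4781 × 0.5219 = 0.499041 (base)
P(M) = C(2,0) × 0.47810^2 × 0.52190^0 = 1 × 0.22857961 × 1.0000 = 0.228580
Relative intensity = 0.228580 / 0.499041 × 100 = 45.8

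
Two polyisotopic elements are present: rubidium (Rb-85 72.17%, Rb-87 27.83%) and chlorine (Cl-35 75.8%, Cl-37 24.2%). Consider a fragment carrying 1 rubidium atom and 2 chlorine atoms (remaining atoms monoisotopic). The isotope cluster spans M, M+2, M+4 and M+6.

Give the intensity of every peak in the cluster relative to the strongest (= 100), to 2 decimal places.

Rubidium pattern (n=1): 0.7217 : 0.2783
Chlorine pattern (n=2): 0.574564 : 0.366872 : 0.058564
Convolve the two distributions (both contribute in 2-u steps):
  M: 0.7217×0.574564 = 0.414663
  M+2: 0.7217×0.366872 + 0.2783×0.574564 = 0.424673
  M+4: 0.7217×0.058564 + 0.2783×0.366872 = 0.144366
  M+6: 0.2783×0.058564 = 0.016298
Scale to base peak (0.424673) = 100: 97.64 : 100.00 : 33.99 : 3.84

97.64 : 100.00 : 33.99 : 3.84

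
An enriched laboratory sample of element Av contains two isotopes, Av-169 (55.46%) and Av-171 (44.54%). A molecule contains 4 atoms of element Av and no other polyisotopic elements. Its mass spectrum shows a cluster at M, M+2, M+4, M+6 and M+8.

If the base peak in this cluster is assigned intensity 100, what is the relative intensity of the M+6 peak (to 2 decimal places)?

53.54

Term probabilities: M 0.0946, M+2 0.3039, M+4 0.3661, M+6 0.1960, M+8 0.0394. Base peak = M+4.
P(M+4) = C(4,2) × 0.5546^2 × 0.4454^2 = 6 × 0.30758116 × 0.19838116 = 0.366110 (base)
P(M+6) = C(4,3) × 0.5546^1 × 0.4454^3 = 4 × 0.5546 × 0.08835897 = 0.196016
Relative intensity = 0.196016 / 0.366110 × 100 = 53.54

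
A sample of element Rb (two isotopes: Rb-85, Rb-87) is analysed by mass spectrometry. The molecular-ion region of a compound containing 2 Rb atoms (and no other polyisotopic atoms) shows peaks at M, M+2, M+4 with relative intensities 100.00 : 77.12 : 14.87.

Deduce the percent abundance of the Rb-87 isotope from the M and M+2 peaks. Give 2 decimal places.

If p is the fraction of Rb that is Rb-85, then I(M+2)/I(M) = [C(2,1)·p^1·(1−p)] / p^2 = 2·(1−p)/p = 77.12/100.00 = 0.7712
(1−p)/p = 0.7712/2 = 0.3856  ⇒  p = 1/(1 + 0.3856) = 0.7217
Rb-85: 72.17%, Rb-87: 27.83%.

27.83%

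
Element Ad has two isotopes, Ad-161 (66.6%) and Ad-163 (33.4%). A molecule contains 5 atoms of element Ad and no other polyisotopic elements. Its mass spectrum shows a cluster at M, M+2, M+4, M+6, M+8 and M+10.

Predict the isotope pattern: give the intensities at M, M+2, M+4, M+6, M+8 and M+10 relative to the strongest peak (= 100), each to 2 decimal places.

Each Ad atom is independently Ad-161 (p = 0.666) or Ad-163 (q = 0.334); the cluster is the binomial expansion (p + q)^5.
P(M) = 0.666^5 = 0.131030
P(M+2) = 5 × 0.666^4 × 0.334^1 = 0.328559
P(M+4) = 10 × 0.666^3 × 0.334^2 = 0.329546
P(M+6) = 10 × 0.666^2 × 0.334^3 = 0.165268
P(M+8) = 5 × 0.666^1 × 0.334^4 = 0.041441
P(M+10) = 0.334^5 = 0.004157
The M+4 peak is largest (0.329546); scaling to 100 gives 39.76 : 99.70 : 100.00 : 50.15 : 12.58 : 1.26.

39.76 : 99.70 : 100.00 : 50.15 : 12.58 : 1.26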